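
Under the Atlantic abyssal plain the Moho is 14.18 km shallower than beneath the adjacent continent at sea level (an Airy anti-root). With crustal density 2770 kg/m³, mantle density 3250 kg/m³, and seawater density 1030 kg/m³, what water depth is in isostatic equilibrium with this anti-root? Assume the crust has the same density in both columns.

Replacing a thickness d of crust by seawater at the top must be balanced by replacing crust with mantle at the base: d (ρ_c − ρ_w) = a (ρ_m − ρ_c).
d = a (ρ_m − ρ_c)/(ρ_c − ρ_w) = 14.18 km × 480/1740 = 3.91 km.

3.91 km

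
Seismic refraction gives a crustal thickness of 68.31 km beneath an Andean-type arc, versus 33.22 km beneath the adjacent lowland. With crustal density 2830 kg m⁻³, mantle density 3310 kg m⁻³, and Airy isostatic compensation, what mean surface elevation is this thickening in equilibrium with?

5.09 km

Excess crust Δ = 68.31 km − 33.22 km = 35.09 km, split between elevation h and root r with h + r = Δ.
Airy balance ρ_c h = (ρ_m − ρ_c) r gives r = h ρ_c/(ρ_m − ρ_c), so h (1 + ρ_c/(ρ_m − ρ_c)) = Δ, i.e. h = Δ (ρ_m − ρ_c)/ρ_m.
h = 35.09 km × 480/3310 = 5.09 km.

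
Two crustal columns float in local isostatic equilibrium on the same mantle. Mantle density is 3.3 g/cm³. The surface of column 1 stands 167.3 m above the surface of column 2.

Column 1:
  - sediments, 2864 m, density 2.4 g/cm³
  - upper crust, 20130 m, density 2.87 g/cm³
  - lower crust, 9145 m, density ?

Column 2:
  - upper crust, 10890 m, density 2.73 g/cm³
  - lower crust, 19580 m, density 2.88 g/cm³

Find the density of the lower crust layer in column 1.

2.89 g/cm³

Take the compensation level at the base of the deeper column (depth z_c below the surface of column 1) and equate Σ ρ_i t_i down to z_c; mantle fills any gap and the z_c terms cancel.
Column 1: 2864×2.4 + 20130×2.87 + 9145×ρ + (z_c − 32139)×3.3
Column 2: 167.3×0 + 10890×2.73 + 19580×2.88 + (z_c − 167.3 − 30470)×3.3
The z_c×3.3 term appears on both sides and cancels. Collect the known terms of each column as K = Σ(ρt)_known − 3.3 × (depth of known layers): K_1 = 64646.7 − 3.3×32139 = −41412; K_2 = 86120.1 − 3.3×(167.3 + 30470) = −14982.99.
Balance: K_1 + 9145×ρ = K_2, so ρ = (K_2 − K_1)/9145 = 26429/9145 = 2.89 g/cm³.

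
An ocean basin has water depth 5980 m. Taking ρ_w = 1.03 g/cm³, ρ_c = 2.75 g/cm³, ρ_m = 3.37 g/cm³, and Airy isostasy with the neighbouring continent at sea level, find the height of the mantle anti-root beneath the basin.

16600 m

Isostatic balance requires: replacing crust with seawater at the top is compensated by replacing crust with mantle at the base: d (ρ_c − ρ_w) = a (ρ_m − ρ_c).
a = d (ρ_c − ρ_w)/(ρ_m − ρ_c) = 5980 m × 1.72/0.62 = 16600 m.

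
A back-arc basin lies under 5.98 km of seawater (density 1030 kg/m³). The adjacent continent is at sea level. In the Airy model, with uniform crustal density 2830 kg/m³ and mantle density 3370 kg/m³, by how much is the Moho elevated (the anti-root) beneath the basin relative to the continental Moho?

Equating mass per unit area of the two columns: replacing crust with seawater at the top is compensated by replacing crust with mantle at the base: d (ρ_c − ρ_w) = a (ρ_m − ρ_c).
a = d (ρ_c − ρ_w)/(ρ_m − ρ_c) = 5.98 km × 1800/540 = 19.9 km.

19.9 km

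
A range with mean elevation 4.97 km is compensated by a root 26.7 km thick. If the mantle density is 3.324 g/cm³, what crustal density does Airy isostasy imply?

ρ_c h = (ρ_m − ρ_c) r → ρ_c (h + r) = ρ_m r → ρ_c = ρ_m r / (h + r).
ρ_c = 3.324 × 26.7 km / (4.97 km + 26.7 km) = 2.8 g/cm³.

2.8 g/cm³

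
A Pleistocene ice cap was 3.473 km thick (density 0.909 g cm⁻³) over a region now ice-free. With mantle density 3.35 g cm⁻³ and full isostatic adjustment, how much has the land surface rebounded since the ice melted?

Removing the load lets mantle flow back in; uplift u satisfies ρ_ice t = ρ_m u.
u = t ρ_ice/ρ_m = 3.473 km × 0.909/3.35 = 0.942 km.

0.942 km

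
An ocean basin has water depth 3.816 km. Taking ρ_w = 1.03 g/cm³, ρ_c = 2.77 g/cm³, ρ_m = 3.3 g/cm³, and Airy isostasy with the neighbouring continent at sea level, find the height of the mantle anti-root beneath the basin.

12.5 km

In Airy isostatic equilibrium: replacing crust with seawater at the top is compensated by replacing crust with mantle at the base: d (ρ_c − ρ_w) = a (ρ_m − ρ_c).
a = d (ρ_c − ρ_w)/(ρ_m − ρ_c) = 3.816 km × 1.74/0.53 = 12.5 km.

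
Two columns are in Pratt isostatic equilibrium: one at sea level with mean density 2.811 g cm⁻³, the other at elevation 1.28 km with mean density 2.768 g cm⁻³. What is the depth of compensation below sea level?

ρ_ref D = ρ (D + h) → D (ρ_ref − ρ) = ρ h.
D = ρ h/(ρ_ref − ρ) = 2.768 × 1.28 km/(2.811 − 2.768) = 82.4 km.

82.4 km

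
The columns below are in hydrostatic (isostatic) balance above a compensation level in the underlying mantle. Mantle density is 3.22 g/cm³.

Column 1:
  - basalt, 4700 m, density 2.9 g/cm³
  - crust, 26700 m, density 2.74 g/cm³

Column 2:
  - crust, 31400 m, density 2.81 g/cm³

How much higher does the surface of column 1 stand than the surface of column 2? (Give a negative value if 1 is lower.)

449 m

For any compensation level in the mantle, the mantle terms cancel and isostasy reduces to e = (Σt_1 − Σt_2) − (Σ(ρt)_1 − Σ(ρt)_2) / ρ_m.
Σt_1 = 31400 m; Σt_2 = 31400 m; Σ(ρt)_1 = 86788; Σ(ρt)_2 = 88234 (in m·g/cm³).
e = (31400 − 31400) − (86788 − 88234) / 3.22 = 449 m.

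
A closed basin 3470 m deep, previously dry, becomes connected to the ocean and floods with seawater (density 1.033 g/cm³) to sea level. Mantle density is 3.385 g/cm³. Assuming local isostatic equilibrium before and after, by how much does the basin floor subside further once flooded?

1520 m

After flooding the water column is d + s deep. Its weight must equal the weight of mantle displaced by the extra subsidence s: (d + s) ρ_w = s ρ_m.
s = d ρ_w / (ρ_m − ρ_w) = 3470 m × 1.033/(3.385 − 1.033) = 1520 m.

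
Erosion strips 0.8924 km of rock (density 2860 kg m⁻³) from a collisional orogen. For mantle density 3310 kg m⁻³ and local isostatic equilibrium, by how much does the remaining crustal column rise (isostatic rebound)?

Unloading: uplift u = e ρ_c/ρ_m = 0.8924 km × 2860/3310 = 0.771 km.

0.771 km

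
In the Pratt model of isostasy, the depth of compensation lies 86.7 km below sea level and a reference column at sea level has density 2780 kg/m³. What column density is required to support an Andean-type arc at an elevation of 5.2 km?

2620 kg/m³

Pratt balance: ρ_ref D = ρ (D + h).
ρ = ρ_ref D/(D + h) = 2780 × 86.7 km/(86.7 km + 5.2 km) = 2620 kg/m³.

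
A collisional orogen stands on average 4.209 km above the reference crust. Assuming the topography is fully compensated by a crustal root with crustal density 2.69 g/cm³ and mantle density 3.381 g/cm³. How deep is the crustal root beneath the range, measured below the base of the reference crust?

16.4 km

In Airy isostatic equilibrium: the weight of the topography is balanced by the buoyancy of the root, ρ_c h = (ρ_m − ρ_c) r.
r = h · ρ_c / (ρ_m − ρ_c) = 4.209 km × 2.69 / (3.381 − 2.69) = 16.4 km.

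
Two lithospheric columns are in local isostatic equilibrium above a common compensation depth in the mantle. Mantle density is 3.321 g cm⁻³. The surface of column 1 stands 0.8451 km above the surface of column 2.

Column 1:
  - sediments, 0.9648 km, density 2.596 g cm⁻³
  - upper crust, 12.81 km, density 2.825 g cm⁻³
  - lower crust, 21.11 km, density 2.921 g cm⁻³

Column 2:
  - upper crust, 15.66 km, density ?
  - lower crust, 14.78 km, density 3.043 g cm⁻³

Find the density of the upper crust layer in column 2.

2.77 g cm⁻³

Take the compensation level at the base of the deeper column (depth z_c below the surface of column 1) and equate Σ ρ_i t_i down to z_c; mantle fills any gap and the z_c terms cancel.
Column 1: 0.9648×2.596 + 12.81×2.825 + 21.11×2.921 + (z_c − 34.8848)×3.321
Column 2: 0.8451×0 + 15.66×ρ + 14.78×3.043 + (z_c − 0.8451 − 30.44)×3.321
The z_c×3.321 term appears on both sides and cancels. Collect the known terms of each column as K = Σ(ρt)_known − 3.321 × (depth of known layers): K_1 = 100.355181 − 3.321×34.8848 = −15.49724; K_2 = 44.97554 − 3.321×(0.8451 + 30.44) = −58.9222771.
Balance: K_1 = K_2 + 15.66×ρ, so ρ = (K_1 − K_2)/15.66 = 43.425/15.66 = 2.77 g cm⁻³.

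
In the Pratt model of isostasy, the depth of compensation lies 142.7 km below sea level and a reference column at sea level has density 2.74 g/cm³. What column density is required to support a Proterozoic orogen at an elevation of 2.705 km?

Pratt balance: ρ_ref D = ρ (D + h).
ρ = ρ_ref D/(D + h) = 2.74 × 142.7 km/(142.7 km + 2.705 km) = 2.69 g/cm³.

2.69 g/cm³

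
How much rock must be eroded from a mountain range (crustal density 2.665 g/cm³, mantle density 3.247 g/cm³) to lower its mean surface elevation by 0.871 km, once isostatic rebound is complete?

4.86 km

Net drop Δ = e − u = e − e ρ_c/ρ_m = e (ρ_m − ρ_c)/ρ_m.
e = Δ ρ_m/(ρ_m − ρ_c) = 0.871 km × 3.247/0.582 = 4.86 km.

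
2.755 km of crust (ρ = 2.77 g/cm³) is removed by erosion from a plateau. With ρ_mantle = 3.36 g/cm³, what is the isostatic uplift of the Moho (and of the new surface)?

2.27 km

Unloading: uplift u = e ρ_c/ρ_m = 2.755 km × 2.77/3.36 = 2.27 km.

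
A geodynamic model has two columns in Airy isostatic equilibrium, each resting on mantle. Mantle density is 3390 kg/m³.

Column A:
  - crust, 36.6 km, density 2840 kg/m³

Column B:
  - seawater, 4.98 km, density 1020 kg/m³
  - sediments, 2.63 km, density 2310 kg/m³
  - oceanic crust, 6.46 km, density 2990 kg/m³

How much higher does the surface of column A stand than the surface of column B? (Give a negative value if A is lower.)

For any compensation level in the mantle, the mantle terms cancel and isostasy reduces to e = (Σt_A − Σt_B) − (Σ(ρt)_A − Σ(ρt)_B) / ρ_m.
Σt_A = 36.6 km; Σt_B = 14.07 km; Σ(ρt)_A = 103944; Σ(ρt)_B = 30470.3 (in km·kg/m³).
e = (36.6 − 14.07) − (103944 − 30470.3) / 3390 = 0.856 km.

0.856 km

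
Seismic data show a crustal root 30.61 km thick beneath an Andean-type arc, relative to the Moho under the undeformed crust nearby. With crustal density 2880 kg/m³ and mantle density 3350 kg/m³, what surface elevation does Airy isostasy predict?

5 km

In Airy isostatic equilibrium: ρ_c h = (ρ_m − ρ_c) r.
h = r (ρ_m − ρ_c) / ρ_c = 30.61 km × (3350 − 2880) / 2880 = 5 km.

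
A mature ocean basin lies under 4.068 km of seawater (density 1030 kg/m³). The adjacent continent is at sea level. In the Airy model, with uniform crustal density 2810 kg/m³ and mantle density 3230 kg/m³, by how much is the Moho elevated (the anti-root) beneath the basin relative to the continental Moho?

Balancing pressure at the compensation depth: replacing crust with seawater at the top is compensated by replacing crust with mantle at the base: d (ρ_c − ρ_w) = a (ρ_m − ρ_c).
a = d (ρ_c − ρ_w)/(ρ_m − ρ_c) = 4.068 km × 1780/420 = 17.2 km.

17.2 km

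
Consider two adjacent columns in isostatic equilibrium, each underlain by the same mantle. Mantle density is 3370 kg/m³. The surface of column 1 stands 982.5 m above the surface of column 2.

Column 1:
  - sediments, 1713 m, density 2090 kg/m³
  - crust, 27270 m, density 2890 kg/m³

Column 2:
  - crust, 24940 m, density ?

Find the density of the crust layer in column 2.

Take the compensation level at the base of the deeper column (depth z_c below the surface of column 1) and equate Σ ρ_i t_i down to z_c; mantle fills any gap and the z_c terms cancel.
Column 1: 1713×2090 + 27270×2890 + (z_c − 28983)×3370
Column 2: 982.5×0 + 24940×ρ + (z_c − 982.5 − 24940)×3370
The z_c×3370 term appears on both sides and cancels. Collect the known terms of each column as K = Σ(ρt)_known − 3370 × (depth of known layers): K_1 = 82390470 − 3370×28983 = −15282240; K_2 = 0 − 3370×(982.5 + 24940) = −87358825.
Balance: K_1 = K_2 + 24940×ρ, so ρ = (K_1 − K_2)/24940 = 72076600/24940 = 2890 kg/m³.

2890 kg/m³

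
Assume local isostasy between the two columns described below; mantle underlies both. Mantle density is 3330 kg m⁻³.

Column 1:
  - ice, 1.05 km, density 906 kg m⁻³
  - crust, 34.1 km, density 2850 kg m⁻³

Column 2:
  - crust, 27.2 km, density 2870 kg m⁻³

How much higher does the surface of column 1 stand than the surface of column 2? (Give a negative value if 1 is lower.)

1.92 km

For any compensation level in the mantle, the mantle terms cancel and isostasy reduces to e = (Σt_1 − Σt_2) − (Σ(ρt)_1 − Σ(ρt)_2) / ρ_m.
Σt_1 = 35.15 km; Σt_2 = 27.2 km; Σ(ρt)_1 = 98136.3; Σ(ρt)_2 = 78064 (in km·kg m⁻³).
e = (35.15 − 27.2) − (98136.3 − 78064) / 3330 = 1.92 km.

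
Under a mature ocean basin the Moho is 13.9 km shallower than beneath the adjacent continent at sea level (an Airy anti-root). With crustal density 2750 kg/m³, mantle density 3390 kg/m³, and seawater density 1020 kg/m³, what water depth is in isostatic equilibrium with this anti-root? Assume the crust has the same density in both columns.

5.14 km

Replacing a thickness d of crust by seawater at the top must be balanced by replacing crust with mantle at the base: d (ρ_c − ρ_w) = a (ρ_m − ρ_c).
d = a (ρ_m − ρ_c)/(ρ_c − ρ_w) = 13.9 km × 640/1730 = 5.14 km.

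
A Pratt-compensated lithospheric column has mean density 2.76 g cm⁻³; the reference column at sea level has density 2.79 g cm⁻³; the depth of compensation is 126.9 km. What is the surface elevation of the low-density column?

ρ_ref D = ρ (D + h) → h = D (ρ_ref − ρ)/ρ.
h = 126.9 km × (2.79 − 2.76)/2.76 = 1.38 km.

1.38 km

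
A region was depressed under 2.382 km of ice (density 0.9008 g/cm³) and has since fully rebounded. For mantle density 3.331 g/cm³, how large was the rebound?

Removing the load lets mantle flow back in; uplift u satisfies ρ_ice t = ρ_m u.
u = t ρ_ice/ρ_m = 2.382 km × 0.9008/3.331 = 0.644 km.

0.644 km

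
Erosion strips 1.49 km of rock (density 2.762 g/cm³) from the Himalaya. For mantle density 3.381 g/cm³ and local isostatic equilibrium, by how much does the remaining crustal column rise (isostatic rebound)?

Unloading: uplift u = e ρ_c/ρ_m = 1.49 km × 2.762/3.381 = 1.22 km.

1.22 km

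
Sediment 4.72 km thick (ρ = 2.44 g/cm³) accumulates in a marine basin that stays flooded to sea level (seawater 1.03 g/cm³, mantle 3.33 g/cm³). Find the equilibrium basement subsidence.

2.89 km

Submarine loading: the sediment displaces seawater, and the subsidence is in turn flooded, so s (ρ_m − ρ_w) = t (ρ_sed − ρ_w).
s = 4.72 km × (2.44 − 1.03) / (3.33 − 1.03) = 2.89 km.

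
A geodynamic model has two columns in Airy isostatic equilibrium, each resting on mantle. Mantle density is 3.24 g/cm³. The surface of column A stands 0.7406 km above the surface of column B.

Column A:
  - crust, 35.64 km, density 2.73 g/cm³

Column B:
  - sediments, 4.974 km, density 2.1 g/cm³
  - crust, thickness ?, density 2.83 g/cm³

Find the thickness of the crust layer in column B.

Take the compensation level at the base of the deeper column (depth z_c below the surface of column A) and equate Σ ρ_i t_i down to z_c; mantle fills any gap and the z_c terms cancel.
Column A: 35.64×2.73 + (z_c − 35.64)×3.24
Column B: 0.7406×0 + 4.974×2.1 + x×2.83 + (z_c − 0.7406 − 4.974 − x)×3.24
The z_c×3.24 term appears on both sides and cancels. Collect the known terms of each column as K = Σ(ρt)_known − 3.24 × (depth of known layers): K_A = 97.2972 − 3.24×35.64 = −18.1764; K_B = 10.4454 − 3.24×(0.7406 + 4.974) = −8.069904.
Balance: K_A = K_B − x×(3.24 − 2.83), so x = (K_B − K_A)/(3.24 − 2.83) = 10.1065/0.41 = 24.6 km.

24.6 km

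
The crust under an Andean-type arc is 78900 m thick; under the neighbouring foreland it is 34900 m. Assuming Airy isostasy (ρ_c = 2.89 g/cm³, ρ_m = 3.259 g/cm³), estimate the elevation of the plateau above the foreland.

4980 m

Excess crust Δ = 78900 m − 34900 m = 44000 m, split between elevation h and root r with h + r = Δ.
Airy balance ρ_c h = (ρ_m − ρ_c) r gives r = h ρ_c/(ρ_m − ρ_c), so h (1 + ρ_c/(ρ_m − ρ_c)) = Δ, i.e. h = Δ (ρ_m − ρ_c)/ρ_m.
h = 44000 m × 0.369/3.259 = 4980 m.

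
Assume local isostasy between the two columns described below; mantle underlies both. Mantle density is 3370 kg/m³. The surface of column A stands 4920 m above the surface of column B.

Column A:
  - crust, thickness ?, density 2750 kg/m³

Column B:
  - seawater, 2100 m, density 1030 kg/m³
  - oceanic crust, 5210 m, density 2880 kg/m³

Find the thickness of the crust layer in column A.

Take the compensation level at the base of the deeper column (depth z_c below the surface of column A) and equate Σ ρ_i t_i down to z_c; mantle fills any gap and the z_c terms cancel.
Column A: x×2750 + (z_c − 0 − x)×3370
Column B: 4920×0 + 2100×1030 + 5210×2880 + (z_c − 4920 − 7310)×3370
The z_c×3370 term appears on both sides and cancels. Collect the known terms of each column as K = Σ(ρt)_known − 3370 × (depth of known layers): K_A = 0 − 3370×0 = 0; K_B = 17167800 − 3370×(4920 + 7310) = −24047300.
Balance: K_A − x×(3370 − 2750) = K_B, so x = (K_A − K_B)/(3370 − 2750) = 24047300/620 = 38800 m.

38800 m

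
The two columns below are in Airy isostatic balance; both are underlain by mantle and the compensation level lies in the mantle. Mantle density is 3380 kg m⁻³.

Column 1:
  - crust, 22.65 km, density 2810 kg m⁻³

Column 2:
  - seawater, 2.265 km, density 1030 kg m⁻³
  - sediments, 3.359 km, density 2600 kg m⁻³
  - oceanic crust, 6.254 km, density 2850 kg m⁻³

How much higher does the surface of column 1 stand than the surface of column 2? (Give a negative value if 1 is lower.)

For any compensation level in the mantle, the mantle terms cancel and isostasy reduces to e = (Σt_1 − Σt_2) − (Σ(ρt)_1 − Σ(ρt)_2) / ρ_m.
Σt_1 = 22.65 km; Σt_2 = 11.878 km; Σ(ρt)_1 = 63646.5; Σ(ρt)_2 = 28890.25 (in km·kg m⁻³).
e = (22.65 − 11.878) − (63646.5 − 28890.25) / 3380 = 0.489 km.

0.489 km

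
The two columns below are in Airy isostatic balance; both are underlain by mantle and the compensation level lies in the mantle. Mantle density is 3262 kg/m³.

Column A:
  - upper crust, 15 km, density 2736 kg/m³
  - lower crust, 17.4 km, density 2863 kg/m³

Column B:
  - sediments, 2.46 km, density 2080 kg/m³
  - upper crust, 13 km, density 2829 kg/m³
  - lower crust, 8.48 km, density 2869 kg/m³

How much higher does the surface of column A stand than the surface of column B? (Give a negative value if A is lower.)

0.908 km

For any compensation level in the mantle, the mantle terms cancel and isostasy reduces to e = (Σt_A − Σt_B) − (Σ(ρt)_A − Σ(ρt)_B) / ρ_m.
Σt_A = 32.4 km; Σt_B = 23.94 km; Σ(ρt)_A = 90856.2; Σ(ρt)_B = 66222.92 (in km·kg/m³).
e = (32.4 − 23.94) − (90856.2 − 66222.92) / 3262 = 0.908 km.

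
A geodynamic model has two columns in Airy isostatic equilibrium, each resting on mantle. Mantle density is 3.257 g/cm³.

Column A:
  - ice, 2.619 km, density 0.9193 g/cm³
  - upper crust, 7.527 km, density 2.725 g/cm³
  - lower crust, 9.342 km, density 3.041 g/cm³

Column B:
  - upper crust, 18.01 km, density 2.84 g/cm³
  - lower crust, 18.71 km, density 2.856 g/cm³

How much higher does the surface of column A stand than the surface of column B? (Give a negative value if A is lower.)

For any compensation level in the mantle, the mantle terms cancel and isostasy reduces to e = (Σt_A − Σt_B) − (Σ(ρt)_A − Σ(ρt)_B) / ρ_m.
Σt_A = 19.488 km; Σt_B = 36.72 km; Σ(ρt)_A = 51.3277437; Σ(ρt)_B = 104.58416 (in km·g/cm³).
e = (19.488 − 36.72) − (51.3277437 − 104.58416) / 3.257 = −0.881 km.

−0.881 km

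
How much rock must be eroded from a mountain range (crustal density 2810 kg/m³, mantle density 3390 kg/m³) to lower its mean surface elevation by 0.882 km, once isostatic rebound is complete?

5.16 km

Net drop Δ = e − u = e − e ρ_c/ρ_m = e (ρ_m − ρ_c)/ρ_m.
e = Δ ρ_m/(ρ_m − ρ_c) = 0.882 km × 3390/580 = 5.16 km.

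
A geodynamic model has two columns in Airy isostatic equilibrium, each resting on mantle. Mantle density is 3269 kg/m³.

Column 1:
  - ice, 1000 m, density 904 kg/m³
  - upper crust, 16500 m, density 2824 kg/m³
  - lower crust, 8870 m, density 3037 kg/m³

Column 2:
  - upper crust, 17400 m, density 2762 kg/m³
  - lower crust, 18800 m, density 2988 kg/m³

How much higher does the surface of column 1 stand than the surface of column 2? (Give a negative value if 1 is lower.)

−716 m

For any compensation level in the mantle, the mantle terms cancel and isostasy reduces to e = (Σt_1 − Σt_2) − (Σ(ρt)_1 − Σ(ρt)_2) / ρ_m.
Σt_1 = 26370 m; Σt_2 = 36200 m; Σ(ρt)_1 = 74438190; Σ(ρt)_2 = 104233200 (in m·kg/m³).
e = (26370 − 36200) − (74438190 − 104233200) / 3269 = −716 m.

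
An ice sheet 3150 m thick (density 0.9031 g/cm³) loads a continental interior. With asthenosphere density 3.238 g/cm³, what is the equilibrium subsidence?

Equating mass per unit area of the two columns: the ice load ρ_ice t is balanced by mantle displaced below, ρ_m s.
s = t ρ_ice / ρ_m = 3150 m × 0.9031/3.238 = 879 m.

879 m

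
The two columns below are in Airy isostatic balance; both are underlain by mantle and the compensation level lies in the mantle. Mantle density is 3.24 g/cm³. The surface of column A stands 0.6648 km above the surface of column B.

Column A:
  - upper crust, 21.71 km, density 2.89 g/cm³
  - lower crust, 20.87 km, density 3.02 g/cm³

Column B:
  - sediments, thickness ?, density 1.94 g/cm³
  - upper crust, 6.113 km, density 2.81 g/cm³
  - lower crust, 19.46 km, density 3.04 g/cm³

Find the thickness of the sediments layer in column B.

2.7 km

Take the compensation level at the base of the deeper column (depth z_c below the surface of column A) and equate Σ ρ_i t_i down to z_c; mantle fills any gap and the z_c terms cancel.
Column A: 21.71×2.89 + 20.87×3.02 + (z_c − 42.58)×3.24
Column B: 0.6648×0 + x×1.94 + 6.113×2.81 + 19.46×3.04 + (z_c − 0.6648 − 25.573 − x)×3.24
The z_c×3.24 term appears on both sides and cancels. Collect the known terms of each column as K = Σ(ρt)_known − 3.24 × (depth of known layers): K_A = 125.7693 − 3.24×42.58 = −12.1899; K_B = 76.33593 − 3.24×(0.6648 + 25.573) = −8.674542.
Balance: K_A = K_B − x×(3.24 − 1.94), so x = (K_B − K_A)/(3.24 − 1.94) = 3.51536/1.3 = 2.7 km.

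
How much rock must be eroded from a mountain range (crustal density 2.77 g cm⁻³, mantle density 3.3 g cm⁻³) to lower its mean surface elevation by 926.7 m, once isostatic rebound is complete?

5770 m

Net drop Δ = e − u = e − e ρ_c/ρ_m = e (ρ_m − ρ_c)/ρ_m.
e = Δ ρ_m/(ρ_m − ρ_c) = 926.7 m × 3.3/0.53 = 5770 m.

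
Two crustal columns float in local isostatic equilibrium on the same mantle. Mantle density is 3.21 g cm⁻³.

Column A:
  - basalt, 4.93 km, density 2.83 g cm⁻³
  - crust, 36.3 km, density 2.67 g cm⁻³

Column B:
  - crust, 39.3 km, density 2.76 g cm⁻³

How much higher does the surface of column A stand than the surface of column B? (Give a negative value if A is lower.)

1.18 km

For any compensation level in the mantle, the mantle terms cancel and isostasy reduces to e = (Σt_A − Σt_B) − (Σ(ρt)_A − Σ(ρt)_B) / ρ_m.
Σt_A = 41.23 km; Σt_B = 39.3 km; Σ(ρt)_A = 110.8729; Σ(ρt)_B = 108.468 (in km·g cm⁻³).
e = (41.23 − 39.3) − (110.8729 − 108.468) / 3.21 = 1.18 km.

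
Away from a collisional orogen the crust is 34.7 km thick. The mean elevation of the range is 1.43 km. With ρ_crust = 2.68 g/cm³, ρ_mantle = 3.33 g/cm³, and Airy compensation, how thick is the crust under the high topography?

42 km

Root depth r = h ρ_c / (ρ_m − ρ_c) = 1.43 km × 2.68 / 0.65 = 5.896 km.
Total thickness = T + h + r = 34.7 km + 1.43 km + 5.896 km = 42 km.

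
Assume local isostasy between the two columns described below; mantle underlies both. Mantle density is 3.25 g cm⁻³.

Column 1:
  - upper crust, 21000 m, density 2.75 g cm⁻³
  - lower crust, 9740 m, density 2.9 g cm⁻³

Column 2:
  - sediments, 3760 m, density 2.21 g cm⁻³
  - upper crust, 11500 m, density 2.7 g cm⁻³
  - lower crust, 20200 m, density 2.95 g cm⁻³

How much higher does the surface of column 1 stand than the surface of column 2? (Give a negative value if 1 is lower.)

−734 m

For any compensation level in the mantle, the mantle terms cancel and isostasy reduces to e = (Σt_1 − Σt_2) − (Σ(ρt)_1 − Σ(ρt)_2) / ρ_m.
Σt_1 = 30740 m; Σt_2 = 35460 m; Σ(ρt)_1 = 85996; Σ(ρt)_2 = 98949.6 (in m·g cm⁻³).
e = (30740 − 35460) − (85996 − 98949.6) / 3.25 = −734 m.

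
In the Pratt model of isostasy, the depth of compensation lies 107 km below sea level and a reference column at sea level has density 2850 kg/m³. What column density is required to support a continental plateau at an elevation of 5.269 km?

2720 kg/m³

Pratt balance: ρ_ref D = ρ (D + h).
ρ = ρ_ref D/(D + h) = 2850 × 107 km/(107 km + 5.269 km) = 2720 kg/m³.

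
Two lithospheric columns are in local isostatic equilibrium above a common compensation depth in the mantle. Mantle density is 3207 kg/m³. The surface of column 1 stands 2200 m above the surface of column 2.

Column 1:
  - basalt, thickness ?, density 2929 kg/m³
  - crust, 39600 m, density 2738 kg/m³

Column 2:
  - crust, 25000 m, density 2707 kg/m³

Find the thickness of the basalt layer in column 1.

3540 m

Take the compensation level at the base of the deeper column (depth z_c below the surface of column 1) and equate Σ ρ_i t_i down to z_c; mantle fills any gap and the z_c terms cancel.
Column 1: x×2929 + 39600×2738 + (z_c − 39600 − x)×3207
Column 2: 2200×0 + 25000×2707 + (z_c − 2200 − 25000)×3207
The z_c×3207 term appears on both sides and cancels. Collect the known terms of each column as K = Σ(ρt)_known − 3207 × (depth of known layers): K_1 = 108424800 − 3207×39600 = −18572400; K_2 = 67675000 − 3207×(2200 + 25000) = −19555400.
Balance: K_1 − x×(3207 − 2929) = K_2, so x = (K_1 − K_2)/(3207 − 2929) = 983000/278 = 3540 m.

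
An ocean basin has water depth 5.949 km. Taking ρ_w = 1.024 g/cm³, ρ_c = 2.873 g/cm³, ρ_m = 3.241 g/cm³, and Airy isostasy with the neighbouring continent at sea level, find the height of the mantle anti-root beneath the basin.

29.9 km

Equating mass per unit area of the two columns: replacing crust with seawater at the top is compensated by replacing crust with mantle at the base: d (ρ_c − ρ_w) = a (ρ_m − ρ_c).
a = d (ρ_c − ρ_w)/(ρ_m − ρ_c) = 5.949 km × 1.849/0.368 = 29.9 km.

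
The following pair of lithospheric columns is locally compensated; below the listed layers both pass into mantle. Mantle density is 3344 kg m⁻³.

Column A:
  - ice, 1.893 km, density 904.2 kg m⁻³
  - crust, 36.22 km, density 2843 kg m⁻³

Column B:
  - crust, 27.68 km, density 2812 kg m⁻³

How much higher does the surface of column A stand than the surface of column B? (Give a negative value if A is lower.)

2.4 km

For any compensation level in the mantle, the mantle terms cancel and isostasy reduces to e = (Σt_A − Σt_B) − (Σ(ρt)_A − Σ(ρt)_B) / ρ_m.
Σt_A = 38.113 km; Σt_B = 27.68 km; Σ(ρt)_A = 104685.111; Σ(ρt)_B = 77836.16 (in km·kg m⁻³).
e = (38.113 − 27.68) − (104685.111 − 77836.16) / 3344 = 2.4 km.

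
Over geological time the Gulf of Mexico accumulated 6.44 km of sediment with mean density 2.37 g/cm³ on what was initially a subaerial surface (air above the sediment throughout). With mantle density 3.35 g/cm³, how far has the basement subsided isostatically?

Subaerial load: s = t ρ_sed / ρ_m = 6.44 km × 2.37/3.35 = 4.56 km.

4.56 km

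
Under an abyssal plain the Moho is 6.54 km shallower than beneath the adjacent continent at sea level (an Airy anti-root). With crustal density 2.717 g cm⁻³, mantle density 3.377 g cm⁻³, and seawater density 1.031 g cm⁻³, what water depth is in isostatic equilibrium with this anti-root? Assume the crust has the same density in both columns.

Replacing a thickness d of crust by seawater at the top must be balanced by replacing crust with mantle at the base: d (ρ_c − ρ_w) = a (ρ_m − ρ_c).
d = a (ρ_m − ρ_c)/(ρ_c − ρ_w) = 6.54 km × 0.66/1.686 = 2.56 km.

2.56 km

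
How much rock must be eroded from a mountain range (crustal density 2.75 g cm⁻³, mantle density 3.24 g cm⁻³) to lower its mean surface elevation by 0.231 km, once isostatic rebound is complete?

1.53 km

Net drop Δ = e − u = e − e ρ_c/ρ_m = e (ρ_m − ρ_c)/ρ_m.
e = Δ ρ_m/(ρ_m − ρ_c) = 0.231 km × 3.24/0.49 = 1.53 km.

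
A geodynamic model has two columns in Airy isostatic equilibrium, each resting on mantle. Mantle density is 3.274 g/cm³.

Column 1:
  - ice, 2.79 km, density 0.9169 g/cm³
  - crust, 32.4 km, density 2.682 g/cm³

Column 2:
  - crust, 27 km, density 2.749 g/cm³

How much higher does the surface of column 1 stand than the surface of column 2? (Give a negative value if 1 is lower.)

For any compensation level in the mantle, the mantle terms cancel and isostasy reduces to e = (Σt_1 − Σt_2) − (Σ(ρt)_1 − Σ(ρt)_2) / ρ_m.
Σt_1 = 35.19 km; Σt_2 = 27 km; Σ(ρt)_1 = 89.454951; Σ(ρt)_2 = 74.223 (in km·g/cm³).
e = (35.19 − 27) − (89.454951 − 74.223) / 3.274 = 3.54 km.

3.54 km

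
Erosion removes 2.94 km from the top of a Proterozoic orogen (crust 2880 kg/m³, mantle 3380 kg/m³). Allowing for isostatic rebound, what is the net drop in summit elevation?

0.435 km

Rebound u = e ρ_c/ρ_m = 2.94 km × 2880/3380 = 2.505 km.
Net surface drop = e − u = 2.94 km − 2.505 km = e (ρ_m − ρ_c)/ρ_m = 0.435 km.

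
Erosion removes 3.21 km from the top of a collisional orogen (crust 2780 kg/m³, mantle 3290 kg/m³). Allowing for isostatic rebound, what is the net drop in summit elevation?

0.498 km

Rebound u = e ρ_c/ρ_m = 3.21 km × 2780/3290 = 2.712 km.
Net surface drop = e − u = 3.21 km − 2.712 km = e (ρ_m − ρ_c)/ρ_m = 0.498 km.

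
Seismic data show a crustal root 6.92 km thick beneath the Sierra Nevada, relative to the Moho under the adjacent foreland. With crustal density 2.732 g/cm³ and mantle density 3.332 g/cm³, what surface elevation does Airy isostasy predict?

For local isostatic compensation: ρ_c h = (ρ_m − ρ_c) r.
h = r (ρ_m − ρ_c) / ρ_c = 6.92 km × (3.332 − 2.732) / 2.732 = 1.52 km.

1.52 km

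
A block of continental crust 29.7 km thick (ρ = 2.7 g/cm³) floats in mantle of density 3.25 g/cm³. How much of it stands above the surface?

Floating equilibrium: submerged depth d = t ρ_obj/ρ_fluid = 29.7 km × 2.7/3.25 = 24.67 km.
Freeboard = t − d = 29.7 km − 24.67 km = 5.03 km.

5.03 km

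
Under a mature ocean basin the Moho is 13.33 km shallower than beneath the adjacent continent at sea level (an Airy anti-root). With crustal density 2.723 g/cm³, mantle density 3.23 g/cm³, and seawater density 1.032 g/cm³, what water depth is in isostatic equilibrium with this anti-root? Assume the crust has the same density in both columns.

4 km

Replacing a thickness d of crust by seawater at the top must be balanced by replacing crust with mantle at the base: d (ρ_c − ρ_w) = a (ρ_m − ρ_c).
d = a (ρ_m − ρ_c)/(ρ_c − ρ_w) = 13.33 km × 0.507/1.691 = 4 km.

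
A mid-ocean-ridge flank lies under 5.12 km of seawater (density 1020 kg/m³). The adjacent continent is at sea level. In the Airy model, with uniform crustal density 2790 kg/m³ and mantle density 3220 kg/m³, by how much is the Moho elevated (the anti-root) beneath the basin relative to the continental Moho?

21.1 km

By Archimedes' principle applied to the lithosphere: replacing crust with seawater at the top is compensated by replacing crust with mantle at the base: d (ρ_c − ρ_w) = a (ρ_m − ρ_c).
a = d (ρ_c − ρ_w)/(ρ_m − ρ_c) = 5.12 km × 1770/430 = 21.1 km.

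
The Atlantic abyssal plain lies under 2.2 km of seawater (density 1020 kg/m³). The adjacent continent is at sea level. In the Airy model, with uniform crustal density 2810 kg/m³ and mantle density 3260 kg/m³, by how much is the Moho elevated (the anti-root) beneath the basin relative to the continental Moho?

For local isostatic compensation: replacing crust with seawater at the top is compensated by replacing crust with mantle at the base: d (ρ_c − ρ_w) = a (ρ_m − ρ_c).
a = d (ρ_c − ρ_w)/(ρ_m − ρ_c) = 2.2 km × 1790/450 = 8.75 km.

8.75 km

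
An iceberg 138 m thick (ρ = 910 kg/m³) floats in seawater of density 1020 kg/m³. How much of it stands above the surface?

Floating equilibrium: submerged depth d = t ρ_obj/ρ_fluid = 138 m × 910/1020 = 123.1 m.
Freeboard = t − d = 138 m − 123.1 m = 14.9 m.

14.9 m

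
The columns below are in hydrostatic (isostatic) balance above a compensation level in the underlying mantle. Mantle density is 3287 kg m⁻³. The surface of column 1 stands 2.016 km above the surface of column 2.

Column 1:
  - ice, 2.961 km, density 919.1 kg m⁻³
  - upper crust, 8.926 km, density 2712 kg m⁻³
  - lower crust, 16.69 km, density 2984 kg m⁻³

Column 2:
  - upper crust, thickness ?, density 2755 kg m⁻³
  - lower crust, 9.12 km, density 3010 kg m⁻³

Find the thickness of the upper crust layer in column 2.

Take the compensation level at the base of the deeper column (depth z_c below the surface of column 1) and equate Σ ρ_i t_i down to z_c; mantle fills any gap and the z_c terms cancel.
Column 1: 2.961×919.1 + 8.926×2712 + 16.69×2984 + (z_c − 28.577)×3287
Column 2: 2.016×0 + x×2755 + 9.12×3010 + (z_c − 2.016 − 9.12 − x)×3287
The z_c×3287 term appears on both sides and cancels. Collect the known terms of each column as K = Σ(ρt)_known − 3287 × (depth of known layers): K_1 = 76731.7271 − 3287×28.577 = −17200.8719; K_2 = 27451.2 − 3287×(2.016 + 9.12) = −9152.832.
Balance: K_1 = K_2 − x×(3287 − 2755), so x = (K_2 − K_1)/(3287 − 2755) = 8048.04/532 = 15.1 km.

15.1 km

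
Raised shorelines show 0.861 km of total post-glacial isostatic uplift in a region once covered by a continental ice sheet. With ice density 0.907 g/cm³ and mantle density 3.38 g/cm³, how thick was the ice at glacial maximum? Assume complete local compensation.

u = t ρ_ice/ρ_m → t = u ρ_m/ρ_ice = 0.861 km × 3.38/0.907 = 3.21 km.

3.21 km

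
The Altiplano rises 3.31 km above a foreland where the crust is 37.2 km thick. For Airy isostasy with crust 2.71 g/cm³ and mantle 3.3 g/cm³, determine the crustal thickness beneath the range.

55.7 km

Root depth r = h ρ_c / (ρ_m − ρ_c) = 3.31 km × 2.71 / 0.59 = 15.2 km.
Total thickness = T + h + r = 37.2 km + 3.31 km + 15.2 km = 55.7 km.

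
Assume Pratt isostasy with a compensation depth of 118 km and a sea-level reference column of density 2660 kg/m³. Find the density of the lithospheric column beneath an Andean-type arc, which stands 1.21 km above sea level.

2630 kg/m³

Pratt balance: ρ_ref D = ρ (D + h).
ρ = ρ_ref D/(D + h) = 2660 × 118 km/(118 km + 1.21 km) = 2630 kg/m³.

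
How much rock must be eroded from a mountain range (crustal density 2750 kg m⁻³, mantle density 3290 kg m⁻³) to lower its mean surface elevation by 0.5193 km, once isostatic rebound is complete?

3.16 km

Net drop Δ = e − u = e − e ρ_c/ρ_m = e (ρ_m − ρ_c)/ρ_m.
e = Δ ρ_m/(ρ_m − ρ_c) = 0.5193 km × 3290/540 = 3.16 km.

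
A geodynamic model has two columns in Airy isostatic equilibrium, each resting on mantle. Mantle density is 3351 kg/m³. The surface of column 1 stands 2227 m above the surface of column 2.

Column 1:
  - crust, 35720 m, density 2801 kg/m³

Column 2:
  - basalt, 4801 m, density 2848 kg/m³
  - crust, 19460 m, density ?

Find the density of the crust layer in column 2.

Take the compensation level at the base of the deeper column (depth z_c below the surface of column 1) and equate Σ ρ_i t_i down to z_c; mantle fills any gap and the z_c terms cancel.
Column 1: 35720×2801 + (z_c − 35720)×3351
Column 2: 2227×0 + 4801×2848 + 19460×ρ + (z_c − 2227 − 24261)×3351
The z_c×3351 term appears on both sides and cancels. Collect the known terms of each column as K = Σ(ρt)_known − 3351 × (depth of known layers): K_1 = 100051720 − 3351×35720 = −19646000; K_2 = 13673248 − 3351×(2227 + 24261) = −75088040.
Balance: K_1 = K_2 + 19460×ρ, so ρ = (K_1 − K_2)/19460 = 55442000/19460 = 2850 kg/m³.

2850 kg/m³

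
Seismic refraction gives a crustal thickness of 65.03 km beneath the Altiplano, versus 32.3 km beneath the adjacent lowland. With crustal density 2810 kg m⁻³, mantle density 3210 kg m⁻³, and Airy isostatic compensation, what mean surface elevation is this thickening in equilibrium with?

Excess crust Δ = 65.03 km − 32.3 km = 32.73 km, split between elevation h and root r with h + r = Δ.
Airy balance ρ_c h = (ρ_m − ρ_c) r gives r = h ρ_c/(ρ_m − ρ_c), so h (1 + ρ_c/(ρ_m − ρ_c)) = Δ, i.e. h = Δ (ρ_m − ρ_c)/ρ_m.
h = 32.73 km × 400/3210 = 4.08 km.

4.08 km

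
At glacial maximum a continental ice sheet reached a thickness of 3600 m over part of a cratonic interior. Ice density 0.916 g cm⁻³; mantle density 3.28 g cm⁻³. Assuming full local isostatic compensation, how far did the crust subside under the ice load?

In Airy isostatic equilibrium: the ice load ρ_ice t is balanced by mantle displaced below, ρ_m s.
s = t ρ_ice / ρ_m = 3600 m × 0.916/3.28 = 1010 m.

1010 m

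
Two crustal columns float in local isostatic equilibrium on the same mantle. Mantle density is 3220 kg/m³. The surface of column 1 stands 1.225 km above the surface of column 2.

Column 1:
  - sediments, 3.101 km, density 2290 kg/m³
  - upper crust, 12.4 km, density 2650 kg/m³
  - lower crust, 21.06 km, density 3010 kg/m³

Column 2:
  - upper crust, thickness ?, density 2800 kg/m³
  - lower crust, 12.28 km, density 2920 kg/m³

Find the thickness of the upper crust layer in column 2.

Take the compensation level at the base of the deeper column (depth z_c below the surface of column 1) and equate Σ ρ_i t_i down to z_c; mantle fills any gap and the z_c terms cancel.
Column 1: 3.101×2290 + 12.4×2650 + 21.06×3010 + (z_c − 36.561)×3220
Column 2: 1.225×0 + x×2800 + 12.28×2920 + (z_c − 1.225 − 12.28 − x)×3220
The z_c×3220 term appears on both sides and cancels. Collect the known terms of each column as K = Σ(ρt)_known − 3220 × (depth of known layers): K_1 = 103351.89 − 3220×36.561 = −14374.53; K_2 = 35857.6 − 3220×(1.225 + 12.28) = −7628.5.
Balance: K_1 = K_2 − x×(3220 − 2800), so x = (K_2 − K_1)/(3220 − 2800) = 6746.03/420 = 16.1 km.

16.1 km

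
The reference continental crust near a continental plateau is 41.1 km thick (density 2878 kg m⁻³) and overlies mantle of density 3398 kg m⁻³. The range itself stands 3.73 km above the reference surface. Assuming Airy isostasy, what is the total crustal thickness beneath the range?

65.5 km

Root depth r = h ρ_c / (ρ_m − ρ_c) = 3.73 km × 2878 / 520 = 20.64 km.
Total thickness = T + h + r = 41.1 km + 3.73 km + 20.64 km = 65.5 km.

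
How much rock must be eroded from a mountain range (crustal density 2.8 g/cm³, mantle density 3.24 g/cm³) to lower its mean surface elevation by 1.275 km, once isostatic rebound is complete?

Net drop Δ = e − u = e − e ρ_c/ρ_m = e (ρ_m − ρ_c)/ρ_m.
e = Δ ρ_m/(ρ_m − ρ_c) = 1.275 km × 3.24/0.44 = 9.39 km.

9.39 km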